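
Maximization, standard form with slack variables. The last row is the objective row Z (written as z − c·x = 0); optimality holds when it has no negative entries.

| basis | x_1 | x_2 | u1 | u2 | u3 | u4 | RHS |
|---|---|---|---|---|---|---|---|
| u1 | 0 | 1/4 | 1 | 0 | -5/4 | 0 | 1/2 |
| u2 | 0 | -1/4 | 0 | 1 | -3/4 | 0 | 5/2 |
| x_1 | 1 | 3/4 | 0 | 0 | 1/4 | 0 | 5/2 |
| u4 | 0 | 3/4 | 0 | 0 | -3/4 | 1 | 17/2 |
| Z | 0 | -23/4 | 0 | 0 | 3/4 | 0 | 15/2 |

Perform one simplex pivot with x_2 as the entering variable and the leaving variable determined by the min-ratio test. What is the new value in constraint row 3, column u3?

Ratio test on column x_2 — row 1: (1/2)/(1/4) = 2; row 2: entry -1/4 ≤ 0; row 3: (5/2)/(3/4) = 10/3; row 4: (17/2)/(3/4) = 34/3. Minimum is 2 at row 1 (u1 leaves); pivot element 1/4.
Divide row 1 by 1/4; eliminate column x_2 from the other rows.
Row 3 update in column u3: 1/4 − (3/4)·(-5) = 4.

4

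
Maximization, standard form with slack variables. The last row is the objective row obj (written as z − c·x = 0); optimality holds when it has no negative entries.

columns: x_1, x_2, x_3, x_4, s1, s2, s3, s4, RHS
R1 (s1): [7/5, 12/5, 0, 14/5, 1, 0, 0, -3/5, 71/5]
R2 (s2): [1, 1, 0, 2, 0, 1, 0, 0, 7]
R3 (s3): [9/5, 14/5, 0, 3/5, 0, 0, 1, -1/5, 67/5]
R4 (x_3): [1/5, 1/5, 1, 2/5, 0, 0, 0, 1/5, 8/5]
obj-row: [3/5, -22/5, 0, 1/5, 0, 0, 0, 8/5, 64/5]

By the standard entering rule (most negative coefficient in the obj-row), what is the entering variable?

x_2

Negative obj-row entries: x_2: -22/5.
The most negative is -22/5 in column x_2, so x_2 enters.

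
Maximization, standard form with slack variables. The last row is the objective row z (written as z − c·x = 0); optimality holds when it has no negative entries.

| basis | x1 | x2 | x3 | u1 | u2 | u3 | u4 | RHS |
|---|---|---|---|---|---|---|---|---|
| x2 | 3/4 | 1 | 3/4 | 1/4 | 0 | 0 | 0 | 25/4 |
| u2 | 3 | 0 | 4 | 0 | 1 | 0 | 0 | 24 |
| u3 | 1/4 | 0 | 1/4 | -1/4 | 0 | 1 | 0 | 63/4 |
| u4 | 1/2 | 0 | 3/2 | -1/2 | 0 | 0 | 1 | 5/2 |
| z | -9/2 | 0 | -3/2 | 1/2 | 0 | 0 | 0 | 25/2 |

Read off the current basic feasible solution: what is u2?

24

u2 is basic (row 2); its value is the RHS of that row, 24.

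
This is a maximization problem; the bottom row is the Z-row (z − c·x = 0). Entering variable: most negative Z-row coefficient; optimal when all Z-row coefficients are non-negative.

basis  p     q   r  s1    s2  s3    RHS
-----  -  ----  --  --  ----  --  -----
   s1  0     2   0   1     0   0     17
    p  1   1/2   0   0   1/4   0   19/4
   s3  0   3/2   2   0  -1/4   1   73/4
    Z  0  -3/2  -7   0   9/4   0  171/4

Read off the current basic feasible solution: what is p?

p is basic (row 2); its value is the RHS of that row, 19/4.

19/4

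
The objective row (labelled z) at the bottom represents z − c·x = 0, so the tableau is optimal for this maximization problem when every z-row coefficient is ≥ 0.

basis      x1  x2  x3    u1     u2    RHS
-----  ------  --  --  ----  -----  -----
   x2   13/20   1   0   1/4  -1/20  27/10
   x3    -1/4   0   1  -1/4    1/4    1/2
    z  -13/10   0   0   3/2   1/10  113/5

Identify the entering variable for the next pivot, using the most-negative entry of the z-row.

x1

Negative z-row entries: x1: -13/10.
The most negative is -13/10 in column x1, so x1 enters.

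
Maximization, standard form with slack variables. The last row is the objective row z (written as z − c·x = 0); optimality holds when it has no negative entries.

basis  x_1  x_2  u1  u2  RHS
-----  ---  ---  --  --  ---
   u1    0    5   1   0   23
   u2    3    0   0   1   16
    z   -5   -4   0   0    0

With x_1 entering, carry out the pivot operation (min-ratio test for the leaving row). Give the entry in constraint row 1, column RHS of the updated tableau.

23

Ratio test on column x_1 — row 1: entry 0 ≤ 0; row 2: 16/3 = 16/3. Minimum is 16/3 at row 2 (u2 leaves); pivot element 3.
Divide row 2 by 3; eliminate column x_1 from the other rows.
Row 1 update in column RHS: 23 − 0·(16/3) = 23.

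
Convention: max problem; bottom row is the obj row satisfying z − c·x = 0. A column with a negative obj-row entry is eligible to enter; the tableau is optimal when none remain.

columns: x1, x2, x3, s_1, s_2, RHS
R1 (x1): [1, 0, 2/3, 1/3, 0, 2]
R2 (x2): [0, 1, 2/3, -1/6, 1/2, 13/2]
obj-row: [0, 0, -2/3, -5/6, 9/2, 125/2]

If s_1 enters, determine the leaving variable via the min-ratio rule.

x1

Column s_1 entries and ratios — x1: 2/(1/3) = 6; x2: -1/6 ≤ 0, skip.
Smallest ratio is 6 in the row of x1, so x1 leaves.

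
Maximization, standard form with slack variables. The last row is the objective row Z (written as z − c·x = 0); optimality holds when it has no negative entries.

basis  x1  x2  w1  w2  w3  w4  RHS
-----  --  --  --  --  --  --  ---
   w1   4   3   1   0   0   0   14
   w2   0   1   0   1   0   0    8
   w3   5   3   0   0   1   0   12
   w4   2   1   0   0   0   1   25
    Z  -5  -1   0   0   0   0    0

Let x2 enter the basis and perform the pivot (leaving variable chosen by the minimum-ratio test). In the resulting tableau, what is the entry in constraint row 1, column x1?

-1

Ratio test on column x2 — row 1: 14/3 = 14/3; row 2: 8/1 = 8; row 3: 12/3 = 4; row 4: 25/1 = 25. Minimum is 4 at row 3 (w3 leaves); pivot element 3.
Divide row 3 by 3; eliminate column x2 from the other rows.
Row 1 update in column x1: 4 − 3·(5/3) = -1.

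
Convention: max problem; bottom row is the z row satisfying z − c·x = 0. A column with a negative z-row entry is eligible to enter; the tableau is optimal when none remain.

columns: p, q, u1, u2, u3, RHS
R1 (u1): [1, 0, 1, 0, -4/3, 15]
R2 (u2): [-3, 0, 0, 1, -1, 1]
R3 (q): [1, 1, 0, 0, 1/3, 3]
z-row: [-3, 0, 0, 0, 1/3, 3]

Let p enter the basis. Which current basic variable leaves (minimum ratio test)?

q

Column p entries and ratios — u1: 15/1 = 15; u2: -3 ≤ 0, skip; q: 3/1 = 3.
Smallest ratio is 3 in the row of q, so q leaves.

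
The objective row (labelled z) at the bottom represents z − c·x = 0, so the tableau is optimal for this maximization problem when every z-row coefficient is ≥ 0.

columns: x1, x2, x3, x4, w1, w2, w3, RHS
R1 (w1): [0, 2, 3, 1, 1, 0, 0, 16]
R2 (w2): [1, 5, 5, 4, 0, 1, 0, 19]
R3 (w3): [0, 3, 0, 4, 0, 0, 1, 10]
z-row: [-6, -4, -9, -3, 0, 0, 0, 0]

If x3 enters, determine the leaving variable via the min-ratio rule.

w2

Column x3 entries and ratios — w1: 16/3 = 16/3; w2: 19/5 = 19/5; w3: 0 ≤ 0, skip.
Smallest ratio is 19/5 in the row of w2, so w2 leaves.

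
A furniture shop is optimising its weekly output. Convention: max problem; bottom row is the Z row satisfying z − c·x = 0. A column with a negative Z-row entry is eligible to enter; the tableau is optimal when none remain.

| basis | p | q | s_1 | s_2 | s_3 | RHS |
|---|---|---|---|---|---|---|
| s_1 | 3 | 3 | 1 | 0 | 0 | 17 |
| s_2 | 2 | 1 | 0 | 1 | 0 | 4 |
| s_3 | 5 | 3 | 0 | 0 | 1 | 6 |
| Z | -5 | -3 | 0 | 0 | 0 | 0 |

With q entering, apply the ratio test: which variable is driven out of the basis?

Column q entries and ratios — s_1: 17/3 = 17/3; s_2: 4/1 = 4; s_3: 6/3 = 2.
Smallest ratio is 2 in the row of s_3, so s_3 leaves.

s_3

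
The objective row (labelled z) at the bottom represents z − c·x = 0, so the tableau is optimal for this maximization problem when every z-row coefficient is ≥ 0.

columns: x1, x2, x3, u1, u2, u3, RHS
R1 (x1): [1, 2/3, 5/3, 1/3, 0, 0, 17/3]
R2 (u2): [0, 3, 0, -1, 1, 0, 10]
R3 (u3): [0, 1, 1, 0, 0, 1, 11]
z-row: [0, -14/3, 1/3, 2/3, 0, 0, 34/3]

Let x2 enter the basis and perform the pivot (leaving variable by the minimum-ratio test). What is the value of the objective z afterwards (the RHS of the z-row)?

Ratio test on column x2 — row 1: (17/3)/(2/3) = 17/2; row 2: 10/3 = 10/3; row 3: 11/1 = 11. Minimum is 10/3 at row 2 (u2 leaves); pivot element 3.
Pivot on row 2; the z-row RHS becomes 34/3 − (-14/3)·(10/3) = 242/9.

242/9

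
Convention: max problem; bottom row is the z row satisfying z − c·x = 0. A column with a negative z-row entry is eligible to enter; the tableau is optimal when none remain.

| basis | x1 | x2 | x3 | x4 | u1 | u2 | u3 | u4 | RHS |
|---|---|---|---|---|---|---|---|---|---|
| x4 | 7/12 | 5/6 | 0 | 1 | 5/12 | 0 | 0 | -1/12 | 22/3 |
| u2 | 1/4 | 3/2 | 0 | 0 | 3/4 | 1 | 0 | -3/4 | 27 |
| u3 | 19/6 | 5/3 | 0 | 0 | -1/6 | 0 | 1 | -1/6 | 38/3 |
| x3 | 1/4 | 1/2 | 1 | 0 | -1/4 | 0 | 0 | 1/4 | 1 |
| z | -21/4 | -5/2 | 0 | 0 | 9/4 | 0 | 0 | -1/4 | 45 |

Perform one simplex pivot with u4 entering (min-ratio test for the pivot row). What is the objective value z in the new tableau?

46

Ratio test on column u4 — row 1: entry -1/12 ≤ 0; row 2: entry -3/4 ≤ 0; row 3: entry -1/6 ≤ 0; row 4: 1/(1/4) = 4. Minimum is 4 at row 4 (x3 leaves); pivot element 1/4.
Pivot on row 4; the z-row RHS becomes 45 − (-1/4)·4 = 46.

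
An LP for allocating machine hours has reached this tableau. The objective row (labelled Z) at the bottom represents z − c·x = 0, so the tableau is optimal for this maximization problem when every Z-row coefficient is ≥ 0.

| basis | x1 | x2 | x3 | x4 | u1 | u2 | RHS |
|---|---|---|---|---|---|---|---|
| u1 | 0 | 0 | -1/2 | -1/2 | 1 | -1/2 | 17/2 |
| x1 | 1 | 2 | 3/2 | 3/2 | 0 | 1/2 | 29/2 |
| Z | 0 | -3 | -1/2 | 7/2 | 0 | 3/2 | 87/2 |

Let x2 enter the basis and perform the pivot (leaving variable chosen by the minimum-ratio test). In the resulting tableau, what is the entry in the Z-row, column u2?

9/4

Ratio test on column x2 — row 1: entry 0 ≤ 0; row 2: (29/2)/2 = 29/4. Minimum is 29/4 at row 2 (x1 leaves); pivot element 2.
Divide row 2 by 2; eliminate column x2 from the other rows.
Z-row update in column u2: 3/2 − (-3)·(1/4) = 9/4.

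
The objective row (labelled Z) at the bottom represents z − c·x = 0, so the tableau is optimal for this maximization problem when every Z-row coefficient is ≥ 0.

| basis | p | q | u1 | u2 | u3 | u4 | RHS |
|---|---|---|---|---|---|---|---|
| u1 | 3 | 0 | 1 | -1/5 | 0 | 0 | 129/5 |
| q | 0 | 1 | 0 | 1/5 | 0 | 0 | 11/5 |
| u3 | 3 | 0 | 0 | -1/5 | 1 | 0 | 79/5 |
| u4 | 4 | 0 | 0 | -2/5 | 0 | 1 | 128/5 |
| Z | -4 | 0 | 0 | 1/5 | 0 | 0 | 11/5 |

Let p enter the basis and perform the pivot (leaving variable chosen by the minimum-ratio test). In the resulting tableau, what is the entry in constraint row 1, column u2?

Ratio test on column p — row 1: (129/5)/3 = 43/5; row 2: entry 0 ≤ 0; row 3: (79/5)/3 = 79/15; row 4: (128/5)/4 = 32/5. Minimum is 79/15 at row 3 (u3 leaves); pivot element 3.
Divide row 3 by 3; eliminate column p from the other rows.
Row 1 update in column u2: -1/5 − 3·(-1/15) = 0.

0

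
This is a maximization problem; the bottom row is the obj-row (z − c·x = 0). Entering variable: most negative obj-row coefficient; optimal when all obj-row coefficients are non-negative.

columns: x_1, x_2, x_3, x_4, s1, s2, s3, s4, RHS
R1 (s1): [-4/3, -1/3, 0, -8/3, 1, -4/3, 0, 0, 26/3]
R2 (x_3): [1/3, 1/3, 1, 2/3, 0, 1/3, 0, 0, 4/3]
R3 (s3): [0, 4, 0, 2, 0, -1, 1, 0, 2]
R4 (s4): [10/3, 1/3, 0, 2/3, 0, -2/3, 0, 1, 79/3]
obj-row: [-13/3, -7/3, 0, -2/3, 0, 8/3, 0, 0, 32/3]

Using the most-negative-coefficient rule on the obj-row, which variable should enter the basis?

Negative obj-row entries: x_1: -13/3, x_2: -7/3, x_4: -2/3.
The most negative is -13/3 in column x_1, so x_1 enters.

x_1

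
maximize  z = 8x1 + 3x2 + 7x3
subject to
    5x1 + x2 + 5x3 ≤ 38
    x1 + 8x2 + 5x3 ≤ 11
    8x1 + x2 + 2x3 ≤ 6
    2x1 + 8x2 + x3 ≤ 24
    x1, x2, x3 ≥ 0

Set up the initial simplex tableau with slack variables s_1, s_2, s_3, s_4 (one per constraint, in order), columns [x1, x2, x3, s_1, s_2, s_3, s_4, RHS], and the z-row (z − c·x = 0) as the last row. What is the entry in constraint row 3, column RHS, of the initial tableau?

The RHS of constraint 3 is b_3 = 6.

6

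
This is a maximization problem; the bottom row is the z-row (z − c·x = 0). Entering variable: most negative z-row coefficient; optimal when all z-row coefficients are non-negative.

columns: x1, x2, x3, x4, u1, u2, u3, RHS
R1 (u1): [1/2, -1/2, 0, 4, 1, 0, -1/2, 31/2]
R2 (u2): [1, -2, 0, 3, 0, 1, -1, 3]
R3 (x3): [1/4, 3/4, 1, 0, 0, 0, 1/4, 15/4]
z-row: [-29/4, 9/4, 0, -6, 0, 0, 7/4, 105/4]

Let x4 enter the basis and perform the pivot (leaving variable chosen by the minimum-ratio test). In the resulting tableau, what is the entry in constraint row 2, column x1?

1/3

Ratio test on column x4 — row 1: (31/2)/4 = 31/8; row 2: 3/3 = 1; row 3: entry 0 ≤ 0. Minimum is 1 at row 2 (u2 leaves); pivot element 3.
Divide row 2 by 3; eliminate column x4 from the other rows.
In the new row 2, the x1 entry is the old entry divided by the pivot: 1/3 = 1/3.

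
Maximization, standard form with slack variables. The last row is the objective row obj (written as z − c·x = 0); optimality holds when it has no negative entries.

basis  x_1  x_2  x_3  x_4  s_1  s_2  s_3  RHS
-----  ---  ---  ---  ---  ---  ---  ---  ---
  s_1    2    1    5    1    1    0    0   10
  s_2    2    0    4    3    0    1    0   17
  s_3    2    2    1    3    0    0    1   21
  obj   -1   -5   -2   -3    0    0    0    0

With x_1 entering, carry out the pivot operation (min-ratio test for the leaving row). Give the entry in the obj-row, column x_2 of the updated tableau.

-9/2

Ratio test on column x_1 — row 1: 10/2 = 5; row 2: 17/2 = 17/2; row 3: 21/2 = 21/2. Minimum is 5 at row 1 (s_1 leaves); pivot element 2.
Divide row 1 by 2; eliminate column x_1 from the other rows.
obj-row update in column x_2: -5 − (-1)·(1/2) = -9/2.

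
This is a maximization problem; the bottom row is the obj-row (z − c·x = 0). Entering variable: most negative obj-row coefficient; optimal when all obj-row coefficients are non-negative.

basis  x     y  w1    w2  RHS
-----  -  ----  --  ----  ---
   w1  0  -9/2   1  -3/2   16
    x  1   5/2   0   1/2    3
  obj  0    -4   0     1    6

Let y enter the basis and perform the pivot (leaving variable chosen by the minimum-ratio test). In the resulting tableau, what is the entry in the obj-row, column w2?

Ratio test on column y — row 1: entry -9/2 ≤ 0; row 2: 3/(5/2) = 6/5. Minimum is 6/5 at row 2 (x leaves); pivot element 5/2.
Divide row 2 by 5/2; eliminate column y from the other rows.
obj-row update in column w2: 1 − (-4)·(1/5) = 9/5.

9/5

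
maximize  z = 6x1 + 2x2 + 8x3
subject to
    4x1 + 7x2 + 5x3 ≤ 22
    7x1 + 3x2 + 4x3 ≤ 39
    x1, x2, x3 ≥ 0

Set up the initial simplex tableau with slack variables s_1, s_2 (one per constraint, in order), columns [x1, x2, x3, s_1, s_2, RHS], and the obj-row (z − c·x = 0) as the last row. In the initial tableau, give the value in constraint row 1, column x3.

Constraint 1 has coefficient 5 on x3.

5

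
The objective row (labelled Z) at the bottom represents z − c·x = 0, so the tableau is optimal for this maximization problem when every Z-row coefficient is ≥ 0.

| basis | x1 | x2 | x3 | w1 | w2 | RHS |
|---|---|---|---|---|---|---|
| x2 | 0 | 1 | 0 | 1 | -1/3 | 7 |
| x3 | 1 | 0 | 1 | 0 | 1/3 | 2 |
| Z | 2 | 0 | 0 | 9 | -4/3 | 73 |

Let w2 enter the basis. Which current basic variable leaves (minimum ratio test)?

x3

Column w2 entries and ratios — x2: -1/3 ≤ 0, skip; x3: 2/(1/3) = 6.
Smallest ratio is 6 in the row of x3, so x3 leaves.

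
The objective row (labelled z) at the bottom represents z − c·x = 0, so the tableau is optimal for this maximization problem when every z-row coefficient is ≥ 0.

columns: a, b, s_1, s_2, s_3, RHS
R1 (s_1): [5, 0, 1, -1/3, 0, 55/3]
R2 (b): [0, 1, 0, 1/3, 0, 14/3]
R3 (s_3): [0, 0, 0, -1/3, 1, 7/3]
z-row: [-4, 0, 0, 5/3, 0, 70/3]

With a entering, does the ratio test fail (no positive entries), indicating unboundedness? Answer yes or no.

no

Column a has positive entries in row(s) 1, so the ratio test bounds it — not unbounded.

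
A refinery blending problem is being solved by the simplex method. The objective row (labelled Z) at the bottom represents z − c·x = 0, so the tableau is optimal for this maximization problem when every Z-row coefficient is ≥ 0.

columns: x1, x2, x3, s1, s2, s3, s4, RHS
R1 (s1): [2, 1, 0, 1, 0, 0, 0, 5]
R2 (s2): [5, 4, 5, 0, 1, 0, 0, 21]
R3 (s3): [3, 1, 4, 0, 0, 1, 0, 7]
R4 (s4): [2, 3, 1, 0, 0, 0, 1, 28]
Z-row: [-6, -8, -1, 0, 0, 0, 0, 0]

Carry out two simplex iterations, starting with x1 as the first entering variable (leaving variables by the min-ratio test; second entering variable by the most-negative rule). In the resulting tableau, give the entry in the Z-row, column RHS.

20

Ratio test on column x1 — row 1: 5/2 = 5/2; row 2: 21/5 = 21/5; row 3: 7/3 = 7/3; row 4: 28/2 = 14. Minimum is 7/3 at row 3 (s3 leaves); pivot element 3.
Divide row 3 by 3; eliminate column x1 from the other rows.
Second iteration: most negative Z-row entry is -6 in column x2, so x2 enters.
Ratio test on column x2 — row 1: (1/3)/(1/3) = 1; row 2: (28/3)/(7/3) = 4; row 3: (7/3)/(1/3) = 7; row 4: (70/3)/(7/3) = 10. Minimum is 1 at row 1 (s1 leaves); pivot element 1/3.
Divide row 1 by 1/3; eliminate column x2 from the other rows.
After both pivots, the entry at the Z-row, column RHS is 20.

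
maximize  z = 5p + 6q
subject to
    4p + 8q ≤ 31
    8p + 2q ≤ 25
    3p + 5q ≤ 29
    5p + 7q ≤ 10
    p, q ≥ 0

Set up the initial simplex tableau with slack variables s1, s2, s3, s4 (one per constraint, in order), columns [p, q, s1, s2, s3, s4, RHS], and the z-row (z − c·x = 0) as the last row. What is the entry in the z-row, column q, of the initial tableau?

The z-row carries the negated objective coefficients: the q entry is -6.

-6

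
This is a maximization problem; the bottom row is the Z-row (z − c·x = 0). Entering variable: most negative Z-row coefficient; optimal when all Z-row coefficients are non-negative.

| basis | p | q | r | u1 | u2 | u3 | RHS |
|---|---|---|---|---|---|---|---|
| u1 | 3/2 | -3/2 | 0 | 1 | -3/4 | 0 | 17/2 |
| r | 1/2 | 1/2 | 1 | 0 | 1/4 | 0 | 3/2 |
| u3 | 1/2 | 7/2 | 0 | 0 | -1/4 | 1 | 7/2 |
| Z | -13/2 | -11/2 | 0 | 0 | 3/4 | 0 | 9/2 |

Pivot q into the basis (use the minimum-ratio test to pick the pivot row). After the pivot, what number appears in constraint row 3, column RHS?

Ratio test on column q — row 1: entry -3/2 ≤ 0; row 2: (3/2)/(1/2) = 3; row 3: (7/2)/(7/2) = 1. Minimum is 1 at row 3 (u3 leaves); pivot element 7/2.
Divide row 3 by 7/2; eliminate column q from the other rows.
In the new row 3, the RHS entry is the old entry divided by the pivot: (7/2)/(7/2) = 1.

1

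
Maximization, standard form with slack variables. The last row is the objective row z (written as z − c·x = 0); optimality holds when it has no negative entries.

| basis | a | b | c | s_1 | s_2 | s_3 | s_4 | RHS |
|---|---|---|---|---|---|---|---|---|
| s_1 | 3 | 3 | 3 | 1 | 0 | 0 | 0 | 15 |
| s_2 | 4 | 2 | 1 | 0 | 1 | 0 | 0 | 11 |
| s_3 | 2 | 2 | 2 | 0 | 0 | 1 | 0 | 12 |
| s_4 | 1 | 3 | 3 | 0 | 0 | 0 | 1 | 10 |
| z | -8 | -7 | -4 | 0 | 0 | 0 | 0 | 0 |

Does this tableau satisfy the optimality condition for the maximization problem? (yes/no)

The z-row has a negative entry -8 in column a, so it is not optimal.

no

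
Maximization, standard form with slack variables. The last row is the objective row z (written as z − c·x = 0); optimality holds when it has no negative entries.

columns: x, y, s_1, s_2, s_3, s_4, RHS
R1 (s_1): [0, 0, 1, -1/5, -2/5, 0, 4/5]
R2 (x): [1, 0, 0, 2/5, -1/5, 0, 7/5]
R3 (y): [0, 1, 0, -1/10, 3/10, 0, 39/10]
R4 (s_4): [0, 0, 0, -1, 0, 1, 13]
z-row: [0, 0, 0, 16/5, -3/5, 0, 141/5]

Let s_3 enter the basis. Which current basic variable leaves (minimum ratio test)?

y

Column s_3 entries and ratios — s_1: -2/5 ≤ 0, skip; x: -1/5 ≤ 0, skip; y: (39/10)/(3/10) = 13; s_4: 0 ≤ 0, skip.
Smallest ratio is 13 in the row of y, so y leaves.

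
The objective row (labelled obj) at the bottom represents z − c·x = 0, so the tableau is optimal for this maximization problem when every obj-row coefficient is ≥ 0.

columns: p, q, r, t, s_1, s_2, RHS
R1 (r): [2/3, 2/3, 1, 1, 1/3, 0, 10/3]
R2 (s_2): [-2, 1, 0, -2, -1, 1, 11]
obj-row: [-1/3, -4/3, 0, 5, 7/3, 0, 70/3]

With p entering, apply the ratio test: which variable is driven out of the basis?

r

Column p entries and ratios — r: (10/3)/(2/3) = 5; s_2: -2 ≤ 0, skip.
Smallest ratio is 5 in the row of r, so r leaves.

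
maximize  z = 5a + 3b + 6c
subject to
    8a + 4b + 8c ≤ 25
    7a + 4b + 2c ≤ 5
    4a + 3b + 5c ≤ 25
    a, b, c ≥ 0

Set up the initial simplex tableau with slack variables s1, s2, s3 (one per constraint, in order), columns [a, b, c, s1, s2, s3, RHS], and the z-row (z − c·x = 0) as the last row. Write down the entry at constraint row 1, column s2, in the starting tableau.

0

Slack s2 belongs to constraint 2; its column is the unit vector e_2, so the entry in row 1 is 0.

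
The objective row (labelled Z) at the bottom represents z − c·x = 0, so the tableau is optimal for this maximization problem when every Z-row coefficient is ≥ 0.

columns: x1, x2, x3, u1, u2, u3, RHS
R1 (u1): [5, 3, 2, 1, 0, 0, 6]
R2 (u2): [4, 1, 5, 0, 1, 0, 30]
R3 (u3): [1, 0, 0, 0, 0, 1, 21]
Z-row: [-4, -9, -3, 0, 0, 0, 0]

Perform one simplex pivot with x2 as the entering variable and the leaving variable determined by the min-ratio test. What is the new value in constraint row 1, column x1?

5/3

Ratio test on column x2 — row 1: 6/3 = 2; row 2: 30/1 = 30; row 3: entry 0 ≤ 0. Minimum is 2 at row 1 (u1 leaves); pivot element 3.
Divide row 1 by 3; eliminate column x2 from the other rows.
In the new row 1, the x1 entry is the old entry divided by the pivot: 5/3 = 5/3.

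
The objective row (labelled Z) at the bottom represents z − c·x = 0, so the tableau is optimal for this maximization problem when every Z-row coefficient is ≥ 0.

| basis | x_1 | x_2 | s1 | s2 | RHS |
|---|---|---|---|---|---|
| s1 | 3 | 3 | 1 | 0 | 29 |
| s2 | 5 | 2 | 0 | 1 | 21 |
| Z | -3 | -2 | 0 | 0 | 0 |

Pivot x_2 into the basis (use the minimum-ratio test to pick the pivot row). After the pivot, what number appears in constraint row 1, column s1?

Ratio test on column x_2 — row 1: 29/3 = 29/3; row 2: 21/2 = 21/2. Minimum is 29/3 at row 1 (s1 leaves); pivot element 3.
Divide row 1 by 3; eliminate column x_2 from the other rows.
In the new row 1, the s1 entry is the old entry divided by the pivot: 1/3 = 1/3.

1/3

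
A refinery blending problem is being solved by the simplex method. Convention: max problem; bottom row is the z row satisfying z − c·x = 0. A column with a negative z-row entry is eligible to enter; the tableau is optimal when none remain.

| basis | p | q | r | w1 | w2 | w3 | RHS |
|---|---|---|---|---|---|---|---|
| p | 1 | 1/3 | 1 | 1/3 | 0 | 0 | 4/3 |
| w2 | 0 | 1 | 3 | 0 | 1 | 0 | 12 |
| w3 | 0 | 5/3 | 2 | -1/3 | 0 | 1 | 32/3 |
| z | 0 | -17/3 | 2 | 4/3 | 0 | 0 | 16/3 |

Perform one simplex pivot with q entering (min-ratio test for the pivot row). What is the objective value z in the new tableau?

Ratio test on column q — row 1: (4/3)/(1/3) = 4; row 2: 12/1 = 12; row 3: (32/3)/(5/3) = 32/5. Minimum is 4 at row 1 (p leaves); pivot element 1/3.
Pivot on row 1; the z-row RHS becomes 16/3 − (-17/3)·4 = 28.

28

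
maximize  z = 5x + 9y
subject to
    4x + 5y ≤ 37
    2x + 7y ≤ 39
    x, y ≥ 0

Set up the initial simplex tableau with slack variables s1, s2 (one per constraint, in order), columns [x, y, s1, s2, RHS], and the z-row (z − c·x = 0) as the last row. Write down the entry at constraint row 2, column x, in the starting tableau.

Constraint 2 has coefficient 2 on x.

2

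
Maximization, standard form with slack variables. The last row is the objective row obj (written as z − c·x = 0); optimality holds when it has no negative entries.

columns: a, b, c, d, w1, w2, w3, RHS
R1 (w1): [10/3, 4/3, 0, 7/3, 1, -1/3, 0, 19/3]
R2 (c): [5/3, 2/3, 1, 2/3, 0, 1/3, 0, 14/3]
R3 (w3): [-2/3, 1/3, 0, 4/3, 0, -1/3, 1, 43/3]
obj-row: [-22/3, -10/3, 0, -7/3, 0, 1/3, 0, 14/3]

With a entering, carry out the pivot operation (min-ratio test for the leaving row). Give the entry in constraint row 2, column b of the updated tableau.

0

Ratio test on column a — row 1: (19/3)/(10/3) = 19/10; row 2: (14/3)/(5/3) = 14/5; row 3: entry -2/3 ≤ 0. Minimum is 19/10 at row 1 (w1 leaves); pivot element 10/3.
Divide row 1 by 10/3; eliminate column a from the other rows.
Row 2 update in column b: 2/3 − (5/3)·(2/5) = 0.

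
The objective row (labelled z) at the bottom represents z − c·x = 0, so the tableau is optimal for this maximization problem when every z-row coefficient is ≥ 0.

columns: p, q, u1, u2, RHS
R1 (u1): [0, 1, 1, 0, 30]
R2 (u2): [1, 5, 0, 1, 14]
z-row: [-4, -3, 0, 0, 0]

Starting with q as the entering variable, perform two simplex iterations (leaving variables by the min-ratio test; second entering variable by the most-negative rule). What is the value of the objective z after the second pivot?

Ratio test on column q — row 1: 30/1 = 30; row 2: 14/5 = 14/5. Minimum is 14/5 at row 2 (u2 leaves); pivot element 5.
Pivot on row 2; the z-row RHS becomes 0 − (-3)·(14/5) = 42/5.
Next entering variable (most negative z-row entry -17/5): p.
Ratio test on column p — row 1: entry -1/5 ≤ 0; row 2: (14/5)/(1/5) = 14. Minimum is 14 at row 2 (q leaves); pivot element 1/5.
After the second pivot the z-row RHS is 42/5 − (-17/5)·14 = 56.

56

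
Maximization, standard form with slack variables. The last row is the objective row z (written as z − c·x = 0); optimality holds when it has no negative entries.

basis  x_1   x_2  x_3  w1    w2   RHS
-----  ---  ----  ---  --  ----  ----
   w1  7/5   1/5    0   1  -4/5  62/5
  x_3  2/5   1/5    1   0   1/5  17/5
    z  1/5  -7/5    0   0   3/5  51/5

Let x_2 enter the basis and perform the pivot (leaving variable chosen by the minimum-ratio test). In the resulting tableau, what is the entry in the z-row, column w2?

2

Ratio test on column x_2 — row 1: (62/5)/(1/5) = 62; row 2: (17/5)/(1/5) = 17. Minimum is 17 at row 2 (x_3 leaves); pivot element 1/5.
Divide row 2 by 1/5; eliminate column x_2 from the other rows.
z-row update in column w2: 3/5 − (-7/5)·1 = 2.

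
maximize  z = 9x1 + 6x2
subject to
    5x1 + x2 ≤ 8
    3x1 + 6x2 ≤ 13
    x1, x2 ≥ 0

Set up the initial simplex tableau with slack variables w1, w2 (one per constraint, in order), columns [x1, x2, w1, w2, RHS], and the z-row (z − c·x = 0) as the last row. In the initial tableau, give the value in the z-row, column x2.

The z-row carries the negated objective coefficients: the x2 entry is -6.

-6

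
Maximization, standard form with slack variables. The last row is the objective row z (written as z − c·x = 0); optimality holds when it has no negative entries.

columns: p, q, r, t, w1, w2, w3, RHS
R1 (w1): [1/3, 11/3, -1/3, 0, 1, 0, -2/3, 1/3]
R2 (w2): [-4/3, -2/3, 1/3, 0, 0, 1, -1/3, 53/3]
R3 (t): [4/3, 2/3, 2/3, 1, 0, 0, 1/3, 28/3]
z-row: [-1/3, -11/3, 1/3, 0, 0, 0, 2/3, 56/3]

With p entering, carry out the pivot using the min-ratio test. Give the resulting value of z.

19

Ratio test on column p — row 1: (1/3)/(1/3) = 1; row 2: entry -4/3 ≤ 0; row 3: (28/3)/(4/3) = 7. Minimum is 1 at row 1 (w1 leaves); pivot element 1/3.
Pivot on row 1; the z-row RHS becomes 56/3 − (-1/3)·1 = 19.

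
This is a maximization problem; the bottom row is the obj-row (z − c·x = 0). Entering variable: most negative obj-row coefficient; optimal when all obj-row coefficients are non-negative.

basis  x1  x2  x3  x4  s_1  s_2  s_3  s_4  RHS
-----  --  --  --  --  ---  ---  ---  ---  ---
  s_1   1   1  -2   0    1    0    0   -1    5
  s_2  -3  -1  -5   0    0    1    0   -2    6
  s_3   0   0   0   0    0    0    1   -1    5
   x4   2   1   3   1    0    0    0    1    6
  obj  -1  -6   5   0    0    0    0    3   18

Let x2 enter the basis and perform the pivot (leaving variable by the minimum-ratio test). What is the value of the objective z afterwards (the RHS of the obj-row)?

Ratio test on column x2 — row 1: 5/1 = 5; row 2: entry -1 ≤ 0; row 3: entry 0 ≤ 0; row 4: 6/1 = 6. Minimum is 5 at row 1 (s_1 leaves); pivot element 1.
Pivot on row 1; the obj-row RHS becomes 18 − (-6)·5 = 48.

48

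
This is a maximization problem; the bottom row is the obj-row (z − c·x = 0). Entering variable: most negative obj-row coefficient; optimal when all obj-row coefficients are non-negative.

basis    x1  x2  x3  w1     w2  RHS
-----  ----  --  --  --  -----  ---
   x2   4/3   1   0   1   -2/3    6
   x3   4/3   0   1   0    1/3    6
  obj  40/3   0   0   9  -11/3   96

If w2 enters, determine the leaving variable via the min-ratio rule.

x3

Column w2 entries and ratios — x2: -2/3 ≤ 0, skip; x3: 6/(1/3) = 18.
Smallest ratio is 18 in the row of x3, so x3 leaves.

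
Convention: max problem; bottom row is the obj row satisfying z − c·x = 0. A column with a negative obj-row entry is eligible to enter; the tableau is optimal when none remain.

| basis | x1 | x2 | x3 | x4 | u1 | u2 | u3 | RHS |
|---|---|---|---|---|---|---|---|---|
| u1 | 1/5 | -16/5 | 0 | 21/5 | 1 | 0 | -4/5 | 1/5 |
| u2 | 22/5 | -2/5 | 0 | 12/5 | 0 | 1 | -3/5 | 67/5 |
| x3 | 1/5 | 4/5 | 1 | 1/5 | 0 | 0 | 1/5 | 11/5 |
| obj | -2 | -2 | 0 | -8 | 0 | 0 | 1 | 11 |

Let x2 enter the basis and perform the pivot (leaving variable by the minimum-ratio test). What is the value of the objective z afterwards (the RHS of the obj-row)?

33/2

Ratio test on column x2 — row 1: entry -16/5 ≤ 0; row 2: entry -2/5 ≤ 0; row 3: (11/5)/(4/5) = 11/4. Minimum is 11/4 at row 3 (x3 leaves); pivot element 4/5.
Pivot on row 3; the obj-row RHS becomes 11 − (-2)·(11/4) = 33/2.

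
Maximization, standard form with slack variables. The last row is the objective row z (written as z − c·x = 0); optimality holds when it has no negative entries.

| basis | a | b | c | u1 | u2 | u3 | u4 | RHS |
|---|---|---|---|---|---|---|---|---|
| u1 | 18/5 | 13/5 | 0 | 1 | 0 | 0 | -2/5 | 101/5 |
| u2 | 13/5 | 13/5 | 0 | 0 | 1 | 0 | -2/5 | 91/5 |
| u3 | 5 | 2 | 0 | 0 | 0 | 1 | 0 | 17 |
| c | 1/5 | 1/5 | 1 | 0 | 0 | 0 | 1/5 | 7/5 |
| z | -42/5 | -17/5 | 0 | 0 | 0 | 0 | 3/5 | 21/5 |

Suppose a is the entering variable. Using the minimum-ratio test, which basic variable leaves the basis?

Column a entries and ratios — u1: (101/5)/(18/5) = 101/18; u2: (91/5)/(13/5) = 7; u3: 17/5 = 17/5; c: (7/5)/(1/5) = 7.
Smallest ratio is 17/5 in the row of u3, so u3 leaves.

u3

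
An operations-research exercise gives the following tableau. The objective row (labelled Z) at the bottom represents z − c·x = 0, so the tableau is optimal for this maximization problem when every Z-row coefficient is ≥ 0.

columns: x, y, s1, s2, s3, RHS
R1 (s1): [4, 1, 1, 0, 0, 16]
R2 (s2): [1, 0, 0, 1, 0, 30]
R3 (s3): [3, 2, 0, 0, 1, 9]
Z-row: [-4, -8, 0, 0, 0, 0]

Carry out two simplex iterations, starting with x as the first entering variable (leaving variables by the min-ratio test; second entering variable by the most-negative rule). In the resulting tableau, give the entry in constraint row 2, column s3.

Ratio test on column x — row 1: 16/4 = 4; row 2: 30/1 = 30; row 3: 9/3 = 3. Minimum is 3 at row 3 (s3 leaves); pivot element 3.
Divide row 3 by 3; eliminate column x from the other rows.
Second iteration: most negative Z-row entry is -16/3 in column y, so y enters.
Ratio test on column y — row 1: entry -5/3 ≤ 0; row 2: entry -2/3 ≤ 0; row 3: 3/(2/3) = 9/2. Minimum is 9/2 at row 3 (x leaves); pivot element 2/3.
Divide row 3 by 2/3; eliminate column y from the other rows.
After both pivots, the entry at constraint row 2, column s3 is 0.

0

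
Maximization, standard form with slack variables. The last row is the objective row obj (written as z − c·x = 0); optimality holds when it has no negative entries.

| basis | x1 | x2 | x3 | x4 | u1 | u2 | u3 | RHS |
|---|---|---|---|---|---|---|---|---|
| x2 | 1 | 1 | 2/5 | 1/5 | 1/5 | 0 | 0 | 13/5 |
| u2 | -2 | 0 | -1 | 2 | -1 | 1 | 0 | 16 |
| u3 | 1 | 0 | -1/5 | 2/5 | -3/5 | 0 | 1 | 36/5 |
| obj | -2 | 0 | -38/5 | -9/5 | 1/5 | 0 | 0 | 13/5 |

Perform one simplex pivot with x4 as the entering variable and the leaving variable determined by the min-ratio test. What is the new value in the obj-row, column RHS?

Ratio test on column x4 — row 1: (13/5)/(1/5) = 13; row 2: 16/2 = 8; row 3: (36/5)/(2/5) = 18. Minimum is 8 at row 2 (u2 leaves); pivot element 2.
Divide row 2 by 2; eliminate column x4 from the other rows.
obj-row update in column RHS: 13/5 − (-9/5)·8 = 17.

17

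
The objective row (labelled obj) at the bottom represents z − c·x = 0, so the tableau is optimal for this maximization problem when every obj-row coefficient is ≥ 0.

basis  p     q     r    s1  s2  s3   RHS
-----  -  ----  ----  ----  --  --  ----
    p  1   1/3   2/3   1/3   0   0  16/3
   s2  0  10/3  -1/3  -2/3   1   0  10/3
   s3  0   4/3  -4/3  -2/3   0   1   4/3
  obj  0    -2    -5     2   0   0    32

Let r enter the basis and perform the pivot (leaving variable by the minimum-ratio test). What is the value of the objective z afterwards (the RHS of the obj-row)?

Ratio test on column r — row 1: (16/3)/(2/3) = 8; row 2: entry -1/3 ≤ 0; row 3: entry -4/3 ≤ 0. Minimum is 8 at row 1 (p leaves); pivot element 2/3.
Pivot on row 1; the obj-row RHS becomes 32 − (-5)·8 = 72.

72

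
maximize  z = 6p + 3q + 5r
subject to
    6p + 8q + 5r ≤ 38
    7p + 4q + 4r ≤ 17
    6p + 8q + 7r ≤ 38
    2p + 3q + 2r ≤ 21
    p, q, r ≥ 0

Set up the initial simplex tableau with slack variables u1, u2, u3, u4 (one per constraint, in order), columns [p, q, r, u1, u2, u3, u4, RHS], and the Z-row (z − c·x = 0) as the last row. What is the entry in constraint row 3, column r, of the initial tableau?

Constraint 3 has coefficient 7 on r.

7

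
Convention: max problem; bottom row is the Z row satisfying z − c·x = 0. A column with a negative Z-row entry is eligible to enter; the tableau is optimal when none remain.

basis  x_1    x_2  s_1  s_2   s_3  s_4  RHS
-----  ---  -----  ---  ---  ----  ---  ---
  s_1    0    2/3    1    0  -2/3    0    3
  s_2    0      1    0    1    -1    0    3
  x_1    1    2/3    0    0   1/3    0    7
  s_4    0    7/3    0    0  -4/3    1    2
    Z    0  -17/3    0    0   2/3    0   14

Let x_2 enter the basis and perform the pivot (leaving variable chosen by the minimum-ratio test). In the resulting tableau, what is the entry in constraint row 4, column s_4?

3/7

Ratio test on column x_2 — row 1: 3/(2/3) = 9/2; row 2: 3/1 = 3; row 3: 7/(2/3) = 21/2; row 4: 2/(7/3) = 6/7. Minimum is 6/7 at row 4 (s_4 leaves); pivot element 7/3.
Divide row 4 by 7/3; eliminate column x_2 from the other rows.
In the new row 4, the s_4 entry is the old entry divided by the pivot: 1/(7/3) = 3/7.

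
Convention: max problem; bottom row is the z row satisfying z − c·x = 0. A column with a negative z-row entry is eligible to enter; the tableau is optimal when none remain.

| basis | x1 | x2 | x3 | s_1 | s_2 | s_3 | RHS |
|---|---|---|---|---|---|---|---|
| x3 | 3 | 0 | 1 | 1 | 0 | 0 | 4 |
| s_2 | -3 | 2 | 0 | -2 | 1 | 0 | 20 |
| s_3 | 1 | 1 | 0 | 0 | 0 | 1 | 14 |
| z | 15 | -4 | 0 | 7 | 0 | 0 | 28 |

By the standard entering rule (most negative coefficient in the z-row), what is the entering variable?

Negative z-row entries: x2: -4.
The most negative is -4 in column x2, so x2 enters.

x2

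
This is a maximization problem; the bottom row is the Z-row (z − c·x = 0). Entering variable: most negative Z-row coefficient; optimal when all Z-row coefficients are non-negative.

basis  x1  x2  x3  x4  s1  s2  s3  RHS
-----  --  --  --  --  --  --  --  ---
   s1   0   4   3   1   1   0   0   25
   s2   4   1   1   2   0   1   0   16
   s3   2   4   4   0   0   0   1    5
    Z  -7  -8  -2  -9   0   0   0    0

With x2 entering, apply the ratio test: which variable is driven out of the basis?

Column x2 entries and ratios — s1: 25/4 = 25/4; s2: 16/1 = 16; s3: 5/4 = 5/4.
Smallest ratio is 5/4 in the row of s3, so s3 leaves.

s3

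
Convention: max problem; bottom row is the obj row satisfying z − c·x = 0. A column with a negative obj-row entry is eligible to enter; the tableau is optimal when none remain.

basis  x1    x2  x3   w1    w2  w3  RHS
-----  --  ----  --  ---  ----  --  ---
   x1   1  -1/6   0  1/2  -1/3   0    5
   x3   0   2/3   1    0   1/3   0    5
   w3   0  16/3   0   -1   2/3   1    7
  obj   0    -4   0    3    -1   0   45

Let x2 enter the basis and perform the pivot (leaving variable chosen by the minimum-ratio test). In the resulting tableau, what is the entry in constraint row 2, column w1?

Ratio test on column x2 — row 1: entry -1/6 ≤ 0; row 2: 5/(2/3) = 15/2; row 3: 7/(16/3) = 21/16. Minimum is 21/16 at row 3 (w3 leaves); pivot element 16/3.
Divide row 3 by 16/3; eliminate column x2 from the other rows.
Row 2 update in column w1: 0 − (2/3)·(-3/16) = 1/8.

1/8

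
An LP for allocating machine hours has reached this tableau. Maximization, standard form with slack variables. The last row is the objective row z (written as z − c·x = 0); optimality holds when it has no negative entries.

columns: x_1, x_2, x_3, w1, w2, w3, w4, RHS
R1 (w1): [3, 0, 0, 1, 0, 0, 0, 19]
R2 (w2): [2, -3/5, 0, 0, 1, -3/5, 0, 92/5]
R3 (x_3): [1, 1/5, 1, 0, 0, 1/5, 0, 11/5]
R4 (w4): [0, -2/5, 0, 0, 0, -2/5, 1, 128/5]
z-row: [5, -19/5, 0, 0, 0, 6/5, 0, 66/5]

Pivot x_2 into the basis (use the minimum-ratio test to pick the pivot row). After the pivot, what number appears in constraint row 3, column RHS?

11

Ratio test on column x_2 — row 1: entry 0 ≤ 0; row 2: entry -3/5 ≤ 0; row 3: (11/5)/(1/5) = 11; row 4: entry -2/5 ≤ 0. Minimum is 11 at row 3 (x_3 leaves); pivot element 1/5.
Divide row 3 by 1/5; eliminate column x_2 from the other rows.
In the new row 3, the RHS entry is the old entry divided by the pivot: (11/5)/(1/5) = 11.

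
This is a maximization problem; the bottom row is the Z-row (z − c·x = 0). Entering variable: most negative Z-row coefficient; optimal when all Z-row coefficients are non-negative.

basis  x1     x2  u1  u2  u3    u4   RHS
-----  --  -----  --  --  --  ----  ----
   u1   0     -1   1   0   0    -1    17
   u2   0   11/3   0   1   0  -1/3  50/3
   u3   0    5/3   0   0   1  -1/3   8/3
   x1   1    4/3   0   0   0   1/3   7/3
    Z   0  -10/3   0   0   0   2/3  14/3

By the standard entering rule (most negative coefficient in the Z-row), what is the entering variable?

x2

Negative Z-row entries: x2: -10/3.
The most negative is -10/3 in column x2, so x2 enters.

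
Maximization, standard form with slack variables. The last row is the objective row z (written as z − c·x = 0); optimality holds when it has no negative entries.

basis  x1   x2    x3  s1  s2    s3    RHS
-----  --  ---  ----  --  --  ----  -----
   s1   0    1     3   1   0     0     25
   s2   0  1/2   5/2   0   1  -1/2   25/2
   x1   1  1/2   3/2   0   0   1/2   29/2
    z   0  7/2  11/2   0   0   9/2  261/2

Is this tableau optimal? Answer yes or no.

yes

Every z-row coefficient is ≥ 0, so the tableau is optimal.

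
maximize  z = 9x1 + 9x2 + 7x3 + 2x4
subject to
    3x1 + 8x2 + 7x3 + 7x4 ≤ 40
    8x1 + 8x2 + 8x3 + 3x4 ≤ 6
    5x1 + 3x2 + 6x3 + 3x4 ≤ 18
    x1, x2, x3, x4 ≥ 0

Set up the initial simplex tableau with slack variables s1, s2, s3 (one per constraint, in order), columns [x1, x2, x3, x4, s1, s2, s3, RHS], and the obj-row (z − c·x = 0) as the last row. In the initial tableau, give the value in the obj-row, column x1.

-9

The obj-row carries the negated objective coefficients: the x1 entry is -9.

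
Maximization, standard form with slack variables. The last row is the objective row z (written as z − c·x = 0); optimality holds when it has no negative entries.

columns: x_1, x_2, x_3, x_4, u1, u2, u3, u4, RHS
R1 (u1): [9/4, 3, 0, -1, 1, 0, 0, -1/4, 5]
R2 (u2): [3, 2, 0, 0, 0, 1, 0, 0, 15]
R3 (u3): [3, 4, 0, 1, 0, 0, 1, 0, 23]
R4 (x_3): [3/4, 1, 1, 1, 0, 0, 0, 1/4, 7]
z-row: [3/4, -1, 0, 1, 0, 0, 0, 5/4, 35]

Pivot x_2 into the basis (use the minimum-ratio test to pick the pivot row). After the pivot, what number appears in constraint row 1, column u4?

Ratio test on column x_2 — row 1: 5/3 = 5/3; row 2: 15/2 = 15/2; row 3: 23/4 = 23/4; row 4: 7/1 = 7. Minimum is 5/3 at row 1 (u1 leaves); pivot element 3.
Divide row 1 by 3; eliminate column x_2 from the other rows.
In the new row 1, the u4 entry is the old entry divided by the pivot: (-1/4)/3 = -1/12.

-1/12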